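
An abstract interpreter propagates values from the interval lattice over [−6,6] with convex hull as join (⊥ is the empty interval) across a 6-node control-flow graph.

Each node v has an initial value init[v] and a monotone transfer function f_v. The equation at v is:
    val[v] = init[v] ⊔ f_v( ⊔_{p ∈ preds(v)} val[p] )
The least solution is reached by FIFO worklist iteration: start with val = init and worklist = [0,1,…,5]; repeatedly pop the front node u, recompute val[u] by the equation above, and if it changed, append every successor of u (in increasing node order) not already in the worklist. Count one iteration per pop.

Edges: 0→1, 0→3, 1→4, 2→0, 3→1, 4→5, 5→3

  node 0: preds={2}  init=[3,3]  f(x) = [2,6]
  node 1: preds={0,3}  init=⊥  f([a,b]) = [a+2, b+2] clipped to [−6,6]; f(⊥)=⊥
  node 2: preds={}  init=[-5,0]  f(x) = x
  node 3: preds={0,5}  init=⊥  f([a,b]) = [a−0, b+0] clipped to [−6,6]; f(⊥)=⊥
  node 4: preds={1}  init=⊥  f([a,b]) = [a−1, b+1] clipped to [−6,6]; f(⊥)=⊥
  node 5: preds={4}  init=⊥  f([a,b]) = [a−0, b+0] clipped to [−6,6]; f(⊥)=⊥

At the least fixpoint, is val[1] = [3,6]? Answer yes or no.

Worklist (8 pops):
  #1 pop 0: in=[-5,0] → [2,6] (was [3,3]); enqueue []
  #2 pop 1: in=[2,6] → [4,6] (was ⊥); enqueue []
  #3 pop 2: in=⊥ → [-5,0] (no change)
  #4 pop 3: in=[2,6] → [2,6] (was ⊥); enqueue [1]
  #5 pop 4: in=[4,6] → [3,6] (was ⊥); enqueue []
  #6 pop 5: in=[3,6] → [3,6] (was ⊥); enqueue [3]
  #7 pop 1: in=[2,6] → [4,6] (no change)
  #8 pop 3: in=[2,6] → [2,6] (no change)

Fixpoint:
  val[0] = [2,6]
  val[1] = [4,6]
  val[2] = [-5,0]
  val[3] = [2,6]
  val[4] = [3,6]
  val[5] = [3,6]

no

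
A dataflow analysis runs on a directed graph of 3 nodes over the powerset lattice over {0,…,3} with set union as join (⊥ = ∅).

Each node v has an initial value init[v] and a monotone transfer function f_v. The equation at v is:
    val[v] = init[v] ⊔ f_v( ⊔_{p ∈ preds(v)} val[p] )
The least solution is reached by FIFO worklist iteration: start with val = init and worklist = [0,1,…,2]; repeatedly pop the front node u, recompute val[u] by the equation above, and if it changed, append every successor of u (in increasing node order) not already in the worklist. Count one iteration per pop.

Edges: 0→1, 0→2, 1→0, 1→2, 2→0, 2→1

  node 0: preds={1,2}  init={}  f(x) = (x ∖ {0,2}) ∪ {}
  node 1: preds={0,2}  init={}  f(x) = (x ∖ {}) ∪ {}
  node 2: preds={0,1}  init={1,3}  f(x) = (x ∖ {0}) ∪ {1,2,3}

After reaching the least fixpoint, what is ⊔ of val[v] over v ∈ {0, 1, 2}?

{1,2,3}

Worklist (7 pops):
  #1 pop 0: in={1,3} → {1,3} (was {}); enqueue []
  #2 pop 1: in={1,3} → {1,3} (was {}); enqueue [0]
  #3 pop 2: in={1,3} → {1,2,3} (was {1,3}); enqueue [1]
  #4 pop 0: in={1,2,3} → {1,3} (no change)
  #5 pop 1: in={1,2,3} → {1,2,3} (was {1,3}); enqueue [0,2]
  #6 pop 0: in={1,2,3} → {1,3} (no change)
  #7 pop 2: in={1,2,3} → {1,2,3} (no change)

Fixpoint:
  val[0] = {1,3}
  val[1] = {1,2,3}
  val[2] = {1,2,3}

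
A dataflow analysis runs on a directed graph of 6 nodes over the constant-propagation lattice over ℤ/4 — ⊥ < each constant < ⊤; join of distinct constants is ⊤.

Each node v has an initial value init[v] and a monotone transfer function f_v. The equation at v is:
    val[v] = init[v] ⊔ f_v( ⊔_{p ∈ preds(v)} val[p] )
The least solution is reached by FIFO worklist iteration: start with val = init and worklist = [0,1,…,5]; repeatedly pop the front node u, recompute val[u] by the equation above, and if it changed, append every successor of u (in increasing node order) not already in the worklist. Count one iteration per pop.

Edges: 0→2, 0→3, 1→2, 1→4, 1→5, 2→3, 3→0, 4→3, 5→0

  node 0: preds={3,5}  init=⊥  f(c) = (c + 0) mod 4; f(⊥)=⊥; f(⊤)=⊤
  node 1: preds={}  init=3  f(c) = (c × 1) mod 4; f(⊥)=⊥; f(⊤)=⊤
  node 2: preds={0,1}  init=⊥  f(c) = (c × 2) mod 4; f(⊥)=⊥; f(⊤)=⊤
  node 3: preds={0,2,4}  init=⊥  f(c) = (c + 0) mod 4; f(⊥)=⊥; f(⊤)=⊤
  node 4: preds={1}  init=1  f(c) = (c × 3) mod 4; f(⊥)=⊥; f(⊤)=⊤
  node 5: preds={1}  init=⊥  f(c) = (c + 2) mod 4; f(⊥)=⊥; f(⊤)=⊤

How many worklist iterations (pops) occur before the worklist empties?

Worklist (9 pops):
  #1 pop 0: in=⊥ → ⊥ (no change)
  #2 pop 1: in=⊥ → 3 (no change)
  #3 pop 2: in=3 → 2 (was ⊥); enqueue []
  #4 pop 3: in=⊤ → ⊤ (was ⊥); enqueue [0]
  #5 pop 4: in=3 → 1 (no change)
  #6 pop 5: in=3 → 1 (was ⊥); enqueue []
  #7 pop 0: in=⊤ → ⊤ (was ⊥); enqueue [2,3]
  #8 pop 2: in=⊤ → ⊤ (was 2); enqueue []
  #9 pop 3: in=⊤ → ⊤ (no change)

Fixpoint:
  val[0] = ⊤
  val[1] = 3
  val[2] = ⊤
  val[3] = ⊤
  val[4] = 1
  val[5] = 1

9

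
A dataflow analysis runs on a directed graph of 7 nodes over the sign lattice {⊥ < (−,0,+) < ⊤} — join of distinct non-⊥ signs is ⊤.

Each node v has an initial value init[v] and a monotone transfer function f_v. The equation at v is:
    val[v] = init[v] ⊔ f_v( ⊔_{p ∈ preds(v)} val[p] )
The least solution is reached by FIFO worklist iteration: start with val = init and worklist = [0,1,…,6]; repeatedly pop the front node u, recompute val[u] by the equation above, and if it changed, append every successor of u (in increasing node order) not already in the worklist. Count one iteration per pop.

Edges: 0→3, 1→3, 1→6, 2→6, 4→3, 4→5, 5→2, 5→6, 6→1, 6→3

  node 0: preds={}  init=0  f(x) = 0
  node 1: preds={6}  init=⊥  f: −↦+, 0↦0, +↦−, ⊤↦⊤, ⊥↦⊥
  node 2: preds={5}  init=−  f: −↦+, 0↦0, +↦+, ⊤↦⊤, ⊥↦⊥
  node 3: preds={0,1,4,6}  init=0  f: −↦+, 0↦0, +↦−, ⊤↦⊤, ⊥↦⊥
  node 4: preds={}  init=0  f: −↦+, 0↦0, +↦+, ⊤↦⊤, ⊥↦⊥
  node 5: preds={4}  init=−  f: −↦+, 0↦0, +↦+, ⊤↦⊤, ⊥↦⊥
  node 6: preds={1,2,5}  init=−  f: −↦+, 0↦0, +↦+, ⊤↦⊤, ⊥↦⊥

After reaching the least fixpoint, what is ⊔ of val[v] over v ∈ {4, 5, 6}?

⊤

Worklist (11 pops):
  #1 pop 0: in=⊥ → 0 (no change)
  #2 pop 1: in=− → + (was ⊥); enqueue []
  #3 pop 2: in=− → ⊤ (was −); enqueue []
  #4 pop 3: in=⊤ → ⊤ (was 0); enqueue []
  #5 pop 4: in=⊥ → 0 (no change)
  #6 pop 5: in=0 → ⊤ (was −); enqueue [2]
  #7 pop 6: in=⊤ → ⊤ (was −); enqueue [1,3]
  #8 pop 2: in=⊤ → ⊤ (no change)
  #9 pop 1: in=⊤ → ⊤ (was +); enqueue [6]
  #10 pop 3: in=⊤ → ⊤ (no change)
  #11 pop 6: in=⊤ → ⊤ (no change)

Fixpoint:
  val[0] = 0
  val[1] = ⊤
  val[2] = ⊤
  val[3] = ⊤
  val[4] = 0
  val[5] = ⊤
  val[6] = ⊤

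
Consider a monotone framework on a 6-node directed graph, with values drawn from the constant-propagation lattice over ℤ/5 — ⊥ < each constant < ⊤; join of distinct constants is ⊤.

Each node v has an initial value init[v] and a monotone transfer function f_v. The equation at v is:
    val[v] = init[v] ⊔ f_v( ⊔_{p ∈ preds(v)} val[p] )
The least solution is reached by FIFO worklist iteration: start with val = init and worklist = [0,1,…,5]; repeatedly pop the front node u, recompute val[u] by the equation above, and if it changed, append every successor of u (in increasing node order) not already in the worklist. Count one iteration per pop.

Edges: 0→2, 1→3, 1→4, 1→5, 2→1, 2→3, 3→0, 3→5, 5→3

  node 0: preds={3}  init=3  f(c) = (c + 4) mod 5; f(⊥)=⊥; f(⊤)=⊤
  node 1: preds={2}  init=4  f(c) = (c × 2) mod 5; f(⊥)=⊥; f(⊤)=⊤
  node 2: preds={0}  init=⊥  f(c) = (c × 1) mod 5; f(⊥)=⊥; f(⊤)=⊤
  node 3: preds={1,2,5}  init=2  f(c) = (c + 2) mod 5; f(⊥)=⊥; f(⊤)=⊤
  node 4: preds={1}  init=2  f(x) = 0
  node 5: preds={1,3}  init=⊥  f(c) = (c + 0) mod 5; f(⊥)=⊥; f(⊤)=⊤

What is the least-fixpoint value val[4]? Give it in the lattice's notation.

⊤

Iteration log — 11 steps:
  step 1. node 0  ⊔preds=2  new=⊤  old=3  +wl: 
  step 2. node 1  ⊔preds=⊥  new=4  stable
  step 3. node 2  ⊔preds=⊤  new=⊤  old=⊥  +wl: 1
  step 4. node 3  ⊔preds=⊤  new=⊤  old=2  +wl: 0
  step 5. node 4  ⊔preds=4  new=⊤  old=2  +wl: 
  step 6. node 5  ⊔preds=⊤  new=⊤  old=⊥  +wl: 3
  step 7. node 1  ⊔preds=⊤  new=⊤  old=4  +wl: 4,5
  step 8. node 0  ⊔preds=⊤  new=⊤  stable
  step 9. node 3  ⊔preds=⊤  new=⊤  stable
  step 10. node 4  ⊔preds=⊤  new=⊤  stable
  step 11. node 5  ⊔preds=⊤  new=⊤  stable

Least fixpoint reached:
  node 0: ⊤
  node 1: ⊤
  node 2: ⊤
  node 3: ⊤
  node 4: ⊤
  node 5: ⊤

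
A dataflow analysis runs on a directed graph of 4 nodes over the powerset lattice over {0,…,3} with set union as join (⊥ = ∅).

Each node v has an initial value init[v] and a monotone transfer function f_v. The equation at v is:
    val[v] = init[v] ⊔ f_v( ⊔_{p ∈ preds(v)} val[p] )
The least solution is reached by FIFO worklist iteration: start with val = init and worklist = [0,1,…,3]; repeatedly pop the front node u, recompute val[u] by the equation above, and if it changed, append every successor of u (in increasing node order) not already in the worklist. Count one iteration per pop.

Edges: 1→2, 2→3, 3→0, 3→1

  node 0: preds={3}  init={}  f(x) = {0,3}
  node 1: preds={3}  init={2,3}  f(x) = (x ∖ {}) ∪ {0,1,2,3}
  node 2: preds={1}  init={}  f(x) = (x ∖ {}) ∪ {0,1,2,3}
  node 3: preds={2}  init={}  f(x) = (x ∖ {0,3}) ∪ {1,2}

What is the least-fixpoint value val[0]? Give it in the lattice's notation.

Iteration log — 6 steps:
  step 1. node 0  ⊔preds={}  new={0,3}  old={}  +wl: 
  step 2. node 1  ⊔preds={}  new={0,1,2,3}  old={2,3}  +wl: 
  step 3. node 2  ⊔preds={0,1,2,3}  new={0,1,2,3}  old={}  +wl: 
  step 4. node 3  ⊔preds={0,1,2,3}  new={1,2}  old={}  +wl: 0,1
  step 5. node 0  ⊔preds={1,2}  new={0,3}  stable
  step 6. node 1  ⊔preds={1,2}  new={0,1,2,3}  stable

Least fixpoint reached:
  node 0: {0,3}
  node 1: {0,1,2,3}
  node 2: {0,1,2,3}
  node 3: {1,2}

{0,3}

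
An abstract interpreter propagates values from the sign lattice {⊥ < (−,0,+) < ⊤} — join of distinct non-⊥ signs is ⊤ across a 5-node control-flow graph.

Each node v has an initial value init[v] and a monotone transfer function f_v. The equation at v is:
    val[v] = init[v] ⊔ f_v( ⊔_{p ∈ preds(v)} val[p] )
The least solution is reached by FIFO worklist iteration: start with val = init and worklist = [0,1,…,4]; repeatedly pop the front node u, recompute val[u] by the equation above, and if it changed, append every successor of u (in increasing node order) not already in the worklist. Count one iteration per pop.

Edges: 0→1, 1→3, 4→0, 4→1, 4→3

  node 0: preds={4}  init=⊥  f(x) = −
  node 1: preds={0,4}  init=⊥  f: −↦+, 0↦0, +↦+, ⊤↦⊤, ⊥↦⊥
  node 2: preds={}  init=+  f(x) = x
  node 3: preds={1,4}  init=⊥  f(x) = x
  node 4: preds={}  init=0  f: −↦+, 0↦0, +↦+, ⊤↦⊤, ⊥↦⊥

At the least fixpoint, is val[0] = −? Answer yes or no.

Worklist (5 pops):
  #1 pop 0: in=0 → − (was ⊥); enqueue []
  #2 pop 1: in=⊤ → ⊤ (was ⊥); enqueue []
  #3 pop 2: in=⊥ → + (no change)
  #4 pop 3: in=⊤ → ⊤ (was ⊥); enqueue []
  #5 pop 4: in=⊥ → 0 (no change)

Fixpoint:
  val[0] = −
  val[1] = ⊤
  val[2] = +
  val[3] = ⊤
  val[4] = 0

yes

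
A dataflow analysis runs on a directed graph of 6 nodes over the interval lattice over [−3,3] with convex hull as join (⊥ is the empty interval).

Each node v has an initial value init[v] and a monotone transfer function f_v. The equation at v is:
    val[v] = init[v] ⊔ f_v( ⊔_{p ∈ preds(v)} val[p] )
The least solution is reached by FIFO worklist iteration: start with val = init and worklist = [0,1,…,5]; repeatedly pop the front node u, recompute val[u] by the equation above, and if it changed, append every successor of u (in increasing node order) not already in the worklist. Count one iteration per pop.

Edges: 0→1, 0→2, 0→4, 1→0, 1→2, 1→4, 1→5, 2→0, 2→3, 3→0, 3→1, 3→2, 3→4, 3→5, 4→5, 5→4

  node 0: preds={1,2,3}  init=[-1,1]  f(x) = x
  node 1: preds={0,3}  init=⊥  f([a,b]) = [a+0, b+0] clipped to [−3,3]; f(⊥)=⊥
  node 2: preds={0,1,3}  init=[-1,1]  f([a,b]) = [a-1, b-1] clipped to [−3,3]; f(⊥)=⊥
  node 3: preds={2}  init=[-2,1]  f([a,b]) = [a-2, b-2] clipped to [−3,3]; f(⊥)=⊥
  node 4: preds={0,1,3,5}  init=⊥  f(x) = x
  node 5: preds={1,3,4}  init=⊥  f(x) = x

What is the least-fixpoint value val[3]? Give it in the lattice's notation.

Worklist (12 pops):
  #1 pop 0: in=[-2,1] → [-2,1] (was [-1,1]); enqueue []
  #2 pop 1: in=[-2,1] → [-2,1] (was ⊥); enqueue [0]
  #3 pop 2: in=[-2,1] → [-3,1] (was [-1,1]); enqueue []
  #4 pop 3: in=[-3,1] → [-3,1] (was [-2,1]); enqueue [1,2]
  #5 pop 4: in=[-3,1] → [-3,1] (was ⊥); enqueue []
  #6 pop 5: in=[-3,1] → [-3,1] (was ⊥); enqueue [4]
  #7 pop 0: in=[-3,1] → [-3,1] (was [-2,1]); enqueue []
  #8 pop 1: in=[-3,1] → [-3,1] (was [-2,1]); enqueue [0,5]
  #9 pop 2: in=[-3,1] → [-3,1] (no change)
  #10 pop 4: in=[-3,1] → [-3,1] (no change)
  #11 pop 0: in=[-3,1] → [-3,1] (no change)
  #12 pop 5: in=[-3,1] → [-3,1] (no change)

Fixpoint:
  val[0] = [-3,1]
  val[1] = [-3,1]
  val[2] = [-3,1]
  val[3] = [-3,1]
  val[4] = [-3,1]
  val[5] = [-3,1]

[-3,1]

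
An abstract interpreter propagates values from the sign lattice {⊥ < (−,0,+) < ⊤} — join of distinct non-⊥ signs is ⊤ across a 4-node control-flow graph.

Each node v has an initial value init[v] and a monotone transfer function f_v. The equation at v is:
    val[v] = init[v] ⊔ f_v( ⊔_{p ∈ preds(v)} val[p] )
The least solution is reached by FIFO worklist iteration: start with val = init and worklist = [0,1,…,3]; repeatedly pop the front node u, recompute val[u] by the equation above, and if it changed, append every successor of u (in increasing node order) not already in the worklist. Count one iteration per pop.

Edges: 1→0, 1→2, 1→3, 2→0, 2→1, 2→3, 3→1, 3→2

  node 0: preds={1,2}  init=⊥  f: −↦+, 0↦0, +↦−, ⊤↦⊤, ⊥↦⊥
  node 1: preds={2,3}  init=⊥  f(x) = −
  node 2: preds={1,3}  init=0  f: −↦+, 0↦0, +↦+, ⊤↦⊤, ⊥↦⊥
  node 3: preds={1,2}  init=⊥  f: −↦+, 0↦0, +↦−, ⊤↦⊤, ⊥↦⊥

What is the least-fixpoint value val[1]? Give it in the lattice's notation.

−

Trace (7 dequeues):
  [1] u=0 | in 0 | out 0 | prev ⊥ | push {}
  [2] u=1 | in 0 | out − | prev ⊥ | push {0}
  [3] u=2 | in − | out ⊤ | prev 0 | push {1}
  [4] u=3 | in ⊤ | out ⊤ | prev ⊥ | push {2}
  [5] u=0 | in ⊤ | out ⊤ | prev 0 | push {}
  [6] u=1 | in ⊤ | out − | ==
  [7] u=2 | in ⊤ | out ⊤ | ==

Converged values:
  [0] ⊤
  [1] −
  [2] ⊤
  [3] ⊤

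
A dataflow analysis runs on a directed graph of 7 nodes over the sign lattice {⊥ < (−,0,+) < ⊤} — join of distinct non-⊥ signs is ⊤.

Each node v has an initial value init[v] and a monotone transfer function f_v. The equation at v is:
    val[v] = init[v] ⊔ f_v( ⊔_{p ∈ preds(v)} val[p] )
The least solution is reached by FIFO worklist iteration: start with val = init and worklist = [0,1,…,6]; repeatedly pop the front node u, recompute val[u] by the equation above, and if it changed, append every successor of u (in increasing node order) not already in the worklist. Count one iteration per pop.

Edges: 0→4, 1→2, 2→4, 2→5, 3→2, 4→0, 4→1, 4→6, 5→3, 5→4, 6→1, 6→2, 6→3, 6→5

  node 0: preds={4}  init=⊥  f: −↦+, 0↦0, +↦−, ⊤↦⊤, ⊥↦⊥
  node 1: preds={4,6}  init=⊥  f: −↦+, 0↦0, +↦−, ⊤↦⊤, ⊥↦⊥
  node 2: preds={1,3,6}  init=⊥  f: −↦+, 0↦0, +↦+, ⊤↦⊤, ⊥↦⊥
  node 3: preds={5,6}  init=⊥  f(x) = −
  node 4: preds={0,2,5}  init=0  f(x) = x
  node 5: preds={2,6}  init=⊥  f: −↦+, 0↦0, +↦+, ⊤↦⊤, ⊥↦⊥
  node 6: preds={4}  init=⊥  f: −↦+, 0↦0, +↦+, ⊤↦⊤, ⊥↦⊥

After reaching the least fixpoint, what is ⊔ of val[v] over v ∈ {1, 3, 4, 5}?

Iteration log — 19 steps:
  step 1. node 0  ⊔preds=0  new=0  old=⊥  +wl: 
  step 2. node 1  ⊔preds=0  new=0  old=⊥  +wl: 
  step 3. node 2  ⊔preds=0  new=0  old=⊥  +wl: 
  step 4. node 3  ⊔preds=⊥  new=−  old=⊥  +wl: 2
  step 5. node 4  ⊔preds=0  new=0  stable
  step 6. node 5  ⊔preds=0  new=0  old=⊥  +wl: 3,4
  step 7. node 6  ⊔preds=0  new=0  old=⊥  +wl: 1,5
  step 8. node 2  ⊔preds=⊤  new=⊤  old=0  +wl: 
  step 9. node 3  ⊔preds=0  new=−  stable
  step 10. node 4  ⊔preds=⊤  new=⊤  old=0  +wl: 0,6
  step 11. node 1  ⊔preds=⊤  new=⊤  old=0  +wl: 2
  step 12. node 5  ⊔preds=⊤  new=⊤  old=0  +wl: 3,4
  step 13. node 0  ⊔preds=⊤  new=⊤  old=0  +wl: 
  step 14. node 6  ⊔preds=⊤  new=⊤  old=0  +wl: 1,5
  step 15. node 2  ⊔preds=⊤  new=⊤  stable
  step 16. node 3  ⊔preds=⊤  new=−  stable
  step 17. node 4  ⊔preds=⊤  new=⊤  stable
  step 18. node 1  ⊔preds=⊤  new=⊤  stable
  step 19. node 5  ⊔preds=⊤  new=⊤  stable

Least fixpoint reached:
  node 0: ⊤
  node 1: ⊤
  node 2: ⊤
  node 3: −
  node 4: ⊤
  node 5: ⊤
  node 6: ⊤

⊤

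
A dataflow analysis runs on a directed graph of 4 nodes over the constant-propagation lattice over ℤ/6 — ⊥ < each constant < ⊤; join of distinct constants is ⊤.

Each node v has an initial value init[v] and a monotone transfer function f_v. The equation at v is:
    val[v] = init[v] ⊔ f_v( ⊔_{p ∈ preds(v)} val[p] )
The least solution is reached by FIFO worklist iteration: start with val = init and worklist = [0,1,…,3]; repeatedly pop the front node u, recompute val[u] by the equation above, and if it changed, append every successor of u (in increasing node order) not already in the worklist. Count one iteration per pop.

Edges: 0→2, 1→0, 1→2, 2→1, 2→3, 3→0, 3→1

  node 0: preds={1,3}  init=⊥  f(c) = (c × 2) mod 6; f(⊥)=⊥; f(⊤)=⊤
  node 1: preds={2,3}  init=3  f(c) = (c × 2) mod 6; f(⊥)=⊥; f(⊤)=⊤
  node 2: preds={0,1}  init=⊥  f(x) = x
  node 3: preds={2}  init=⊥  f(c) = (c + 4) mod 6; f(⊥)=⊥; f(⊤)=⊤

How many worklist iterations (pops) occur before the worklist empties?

Worklist (7 pops):
  #1 pop 0: in=3 → 0 (was ⊥); enqueue []
  #2 pop 1: in=⊥ → 3 (no change)
  #3 pop 2: in=⊤ → ⊤ (was ⊥); enqueue [1]
  #4 pop 3: in=⊤ → ⊤ (was ⊥); enqueue [0]
  #5 pop 1: in=⊤ → ⊤ (was 3); enqueue [2]
  #6 pop 0: in=⊤ → ⊤ (was 0); enqueue []
  #7 pop 2: in=⊤ → ⊤ (no change)

Fixpoint:
  val[0] = ⊤
  val[1] = ⊤
  val[2] = ⊤
  val[3] = ⊤

7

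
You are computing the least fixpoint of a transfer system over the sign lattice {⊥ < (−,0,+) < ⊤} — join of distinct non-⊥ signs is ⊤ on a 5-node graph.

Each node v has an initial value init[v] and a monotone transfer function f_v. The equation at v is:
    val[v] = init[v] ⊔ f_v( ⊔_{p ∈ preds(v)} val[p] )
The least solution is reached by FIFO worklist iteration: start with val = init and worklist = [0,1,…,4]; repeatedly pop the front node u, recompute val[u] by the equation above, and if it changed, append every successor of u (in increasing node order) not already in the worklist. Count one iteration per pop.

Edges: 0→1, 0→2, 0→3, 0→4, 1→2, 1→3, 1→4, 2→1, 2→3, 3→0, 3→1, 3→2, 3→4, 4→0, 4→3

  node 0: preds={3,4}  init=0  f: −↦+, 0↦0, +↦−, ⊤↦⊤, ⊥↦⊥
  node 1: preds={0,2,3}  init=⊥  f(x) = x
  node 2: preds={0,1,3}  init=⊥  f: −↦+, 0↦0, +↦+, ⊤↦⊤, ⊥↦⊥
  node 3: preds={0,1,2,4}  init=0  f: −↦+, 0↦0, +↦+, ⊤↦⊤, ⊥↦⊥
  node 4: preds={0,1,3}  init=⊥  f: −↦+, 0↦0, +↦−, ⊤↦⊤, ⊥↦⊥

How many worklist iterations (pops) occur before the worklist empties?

Trace (8 dequeues):
  [1] u=0 | in 0 | out 0 | ==
  [2] u=1 | in 0 | out 0 | prev ⊥ | push {}
  [3] u=2 | in 0 | out 0 | prev ⊥ | push {1}
  [4] u=3 | in 0 | out 0 | ==
  [5] u=4 | in 0 | out 0 | prev ⊥ | push {0,3}
  [6] u=1 | in 0 | out 0 | ==
  [7] u=0 | in 0 | out 0 | ==
  [8] u=3 | in 0 | out 0 | ==

Converged values:
  [0] 0
  [1] 0
  [2] 0
  [3] 0
  [4] 0

8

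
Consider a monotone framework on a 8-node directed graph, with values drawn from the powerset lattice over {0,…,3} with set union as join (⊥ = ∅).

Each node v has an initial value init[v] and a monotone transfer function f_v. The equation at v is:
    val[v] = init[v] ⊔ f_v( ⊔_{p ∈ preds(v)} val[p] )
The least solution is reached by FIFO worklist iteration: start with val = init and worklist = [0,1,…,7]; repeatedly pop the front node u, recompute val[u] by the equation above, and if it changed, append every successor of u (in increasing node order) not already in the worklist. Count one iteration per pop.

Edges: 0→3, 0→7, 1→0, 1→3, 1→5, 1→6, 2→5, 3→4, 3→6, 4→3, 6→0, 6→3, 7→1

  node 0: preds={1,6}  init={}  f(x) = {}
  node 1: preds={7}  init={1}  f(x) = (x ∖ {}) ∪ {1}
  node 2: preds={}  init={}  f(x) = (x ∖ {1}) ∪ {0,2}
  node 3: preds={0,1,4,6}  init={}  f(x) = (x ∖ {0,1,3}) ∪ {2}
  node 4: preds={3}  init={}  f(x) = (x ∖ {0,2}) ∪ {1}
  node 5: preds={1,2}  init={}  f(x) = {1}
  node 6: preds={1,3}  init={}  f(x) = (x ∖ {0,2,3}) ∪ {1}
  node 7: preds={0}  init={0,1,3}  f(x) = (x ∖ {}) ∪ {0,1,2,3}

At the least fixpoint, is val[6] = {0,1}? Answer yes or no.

no

Iteration log — 15 steps:
  step 1. node 0  ⊔preds={1}  new={}  stable
  step 2. node 1  ⊔preds={0,1,3}  new={0,1,3}  old={1}  +wl: 0
  step 3. node 2  ⊔preds={}  new={0,2}  old={}  +wl: 
  step 4. node 3  ⊔preds={0,1,3}  new={2}  old={}  +wl: 
  step 5. node 4  ⊔preds={2}  new={1}  old={}  +wl: 3
  step 6. node 5  ⊔preds={0,1,2,3}  new={1}  old={}  +wl: 
  step 7. node 6  ⊔preds={0,1,2,3}  new={1}  old={}  +wl: 
  step 8. node 7  ⊔preds={}  new={0,1,2,3}  old={0,1,3}  +wl: 1
  step 9. node 0  ⊔preds={0,1,3}  new={}  stable
  step 10. node 3  ⊔preds={0,1,3}  new={2}  stable
  step 11. node 1  ⊔preds={0,1,2,3}  new={0,1,2,3}  old={0,1,3}  +wl: 0,3,5,6
  step 12. node 0  ⊔preds={0,1,2,3}  new={}  stable
  step 13. node 3  ⊔preds={0,1,2,3}  new={2}  stable
  step 14. node 5  ⊔preds={0,1,2,3}  new={1}  stable
  step 15. node 6  ⊔preds={0,1,2,3}  new={1}  stable

Least fixpoint reached:
  node 0: {}
  node 1: {0,1,2,3}
  node 2: {0,2}
  node 3: {2}
  node 4: {1}
  node 5: {1}
  node 6: {1}
  node 7: {0,1,2,3}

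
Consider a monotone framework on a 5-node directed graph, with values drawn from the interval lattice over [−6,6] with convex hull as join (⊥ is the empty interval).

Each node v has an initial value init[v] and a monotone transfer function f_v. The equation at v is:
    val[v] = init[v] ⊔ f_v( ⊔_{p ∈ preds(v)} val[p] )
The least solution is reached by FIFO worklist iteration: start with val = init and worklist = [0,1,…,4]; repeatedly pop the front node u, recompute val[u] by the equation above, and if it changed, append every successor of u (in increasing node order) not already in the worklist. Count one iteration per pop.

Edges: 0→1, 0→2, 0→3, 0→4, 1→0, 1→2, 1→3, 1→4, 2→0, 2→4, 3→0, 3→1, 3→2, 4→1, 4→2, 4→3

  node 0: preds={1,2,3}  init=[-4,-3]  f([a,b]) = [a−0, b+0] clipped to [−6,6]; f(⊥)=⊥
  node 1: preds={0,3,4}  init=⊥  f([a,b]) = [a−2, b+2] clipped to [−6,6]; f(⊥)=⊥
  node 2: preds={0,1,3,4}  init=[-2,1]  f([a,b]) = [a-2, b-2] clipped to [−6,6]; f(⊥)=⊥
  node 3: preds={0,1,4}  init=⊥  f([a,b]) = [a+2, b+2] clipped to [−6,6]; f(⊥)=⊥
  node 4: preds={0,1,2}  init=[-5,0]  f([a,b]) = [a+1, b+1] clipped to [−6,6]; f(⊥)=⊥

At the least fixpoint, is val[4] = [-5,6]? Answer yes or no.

Iteration log — 15 steps:
  step 1. node 0  ⊔preds=[-2,1]  new=[-4,1]  old=[-4,-3]  +wl: 
  step 2. node 1  ⊔preds=[-5,1]  new=[-6,3]  old=⊥  +wl: 0
  step 3. node 2  ⊔preds=[-6,3]  new=[-6,1]  old=[-2,1]  +wl: 
  step 4. node 3  ⊔preds=[-6,3]  new=[-4,5]  old=⊥  +wl: 1,2
  step 5. node 4  ⊔preds=[-6,3]  new=[-5,4]  old=[-5,0]  +wl: 3
  step 6. node 0  ⊔preds=[-6,5]  new=[-6,5]  old=[-4,1]  +wl: 4
  step 7. node 1  ⊔preds=[-6,5]  new=[-6,6]  old=[-6,3]  +wl: 0
  step 8. node 2  ⊔preds=[-6,6]  new=[-6,4]  old=[-6,1]  +wl: 
  step 9. node 3  ⊔preds=[-6,6]  new=[-4,6]  old=[-4,5]  +wl: 1,2
  step 10. node 4  ⊔preds=[-6,6]  new=[-5,6]  old=[-5,4]  +wl: 3
  step 11. node 0  ⊔preds=[-6,6]  new=[-6,6]  old=[-6,5]  +wl: 4
  step 12. node 1  ⊔preds=[-6,6]  new=[-6,6]  stable
  step 13. node 2  ⊔preds=[-6,6]  new=[-6,4]  stable
  step 14. node 3  ⊔preds=[-6,6]  new=[-4,6]  stable
  step 15. node 4  ⊔preds=[-6,6]  new=[-5,6]  stable

Least fixpoint reached:
  node 0: [-6,6]
  node 1: [-6,6]
  node 2: [-6,4]
  node 3: [-4,6]
  node 4: [-5,6]

yes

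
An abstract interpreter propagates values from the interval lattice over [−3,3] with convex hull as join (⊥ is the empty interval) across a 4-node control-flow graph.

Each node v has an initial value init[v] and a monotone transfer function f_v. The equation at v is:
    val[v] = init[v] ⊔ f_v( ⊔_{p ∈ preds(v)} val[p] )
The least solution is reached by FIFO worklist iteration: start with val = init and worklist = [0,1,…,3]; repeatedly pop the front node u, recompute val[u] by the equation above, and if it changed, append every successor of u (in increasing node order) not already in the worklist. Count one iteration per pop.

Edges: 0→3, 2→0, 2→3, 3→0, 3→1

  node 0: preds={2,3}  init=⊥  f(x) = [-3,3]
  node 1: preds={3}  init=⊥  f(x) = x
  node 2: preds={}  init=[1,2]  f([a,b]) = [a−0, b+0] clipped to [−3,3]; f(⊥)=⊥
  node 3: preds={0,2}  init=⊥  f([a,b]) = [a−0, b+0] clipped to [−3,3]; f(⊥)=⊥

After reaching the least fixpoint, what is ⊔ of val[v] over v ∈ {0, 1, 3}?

Worklist (6 pops):
  #1 pop 0: in=[1,2] → [-3,3] (was ⊥); enqueue []
  #2 pop 1: in=⊥ → ⊥ (no change)
  #3 pop 2: in=⊥ → [1,2] (no change)
  #4 pop 3: in=[-3,3] → [-3,3] (was ⊥); enqueue [0,1]
  #5 pop 0: in=[-3,3] → [-3,3] (no change)
  #6 pop 1: in=[-3,3] → [-3,3] (was ⊥); enqueue []

Fixpoint:
  val[0] = [-3,3]
  val[1] = [-3,3]
  val[2] = [1,2]
  val[3] = [-3,3]

[-3,3]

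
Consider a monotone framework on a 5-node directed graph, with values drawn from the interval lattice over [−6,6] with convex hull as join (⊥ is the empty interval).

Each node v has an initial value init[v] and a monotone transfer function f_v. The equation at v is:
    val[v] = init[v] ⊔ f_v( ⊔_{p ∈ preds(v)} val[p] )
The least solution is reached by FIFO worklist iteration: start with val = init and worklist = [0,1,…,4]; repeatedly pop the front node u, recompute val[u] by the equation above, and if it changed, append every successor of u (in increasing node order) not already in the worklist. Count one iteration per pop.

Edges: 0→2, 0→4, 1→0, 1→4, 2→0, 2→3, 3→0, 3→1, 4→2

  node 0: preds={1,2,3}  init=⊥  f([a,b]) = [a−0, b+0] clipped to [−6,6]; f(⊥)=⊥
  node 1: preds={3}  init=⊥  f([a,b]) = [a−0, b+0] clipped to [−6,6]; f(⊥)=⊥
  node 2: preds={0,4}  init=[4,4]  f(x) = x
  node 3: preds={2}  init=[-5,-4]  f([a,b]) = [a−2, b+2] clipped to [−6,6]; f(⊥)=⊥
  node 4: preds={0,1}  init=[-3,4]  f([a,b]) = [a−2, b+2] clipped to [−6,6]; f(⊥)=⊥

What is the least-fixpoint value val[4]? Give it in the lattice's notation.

Iteration log — 11 steps:
  step 1. node 0  ⊔preds=[-5,4]  new=[-5,4]  old=⊥  +wl: 
  step 2. node 1  ⊔preds=[-5,-4]  new=[-5,-4]  old=⊥  +wl: 0
  step 3. node 2  ⊔preds=[-5,4]  new=[-5,4]  old=[4,4]  +wl: 
  step 4. node 3  ⊔preds=[-5,4]  new=[-6,6]  old=[-5,-4]  +wl: 1
  step 5. node 4  ⊔preds=[-5,4]  new=[-6,6]  old=[-3,4]  +wl: 2
  step 6. node 0  ⊔preds=[-6,6]  new=[-6,6]  old=[-5,4]  +wl: 4
  step 7. node 1  ⊔preds=[-6,6]  new=[-6,6]  old=[-5,-4]  +wl: 0
  step 8. node 2  ⊔preds=[-6,6]  new=[-6,6]  old=[-5,4]  +wl: 3
  step 9. node 4  ⊔preds=[-6,6]  new=[-6,6]  stable
  step 10. node 0  ⊔preds=[-6,6]  new=[-6,6]  stable
  step 11. node 3  ⊔preds=[-6,6]  new=[-6,6]  stable

Least fixpoint reached:
  node 0: [-6,6]
  node 1: [-6,6]
  node 2: [-6,6]
  node 3: [-6,6]
  node 4: [-6,6]

[-6,6]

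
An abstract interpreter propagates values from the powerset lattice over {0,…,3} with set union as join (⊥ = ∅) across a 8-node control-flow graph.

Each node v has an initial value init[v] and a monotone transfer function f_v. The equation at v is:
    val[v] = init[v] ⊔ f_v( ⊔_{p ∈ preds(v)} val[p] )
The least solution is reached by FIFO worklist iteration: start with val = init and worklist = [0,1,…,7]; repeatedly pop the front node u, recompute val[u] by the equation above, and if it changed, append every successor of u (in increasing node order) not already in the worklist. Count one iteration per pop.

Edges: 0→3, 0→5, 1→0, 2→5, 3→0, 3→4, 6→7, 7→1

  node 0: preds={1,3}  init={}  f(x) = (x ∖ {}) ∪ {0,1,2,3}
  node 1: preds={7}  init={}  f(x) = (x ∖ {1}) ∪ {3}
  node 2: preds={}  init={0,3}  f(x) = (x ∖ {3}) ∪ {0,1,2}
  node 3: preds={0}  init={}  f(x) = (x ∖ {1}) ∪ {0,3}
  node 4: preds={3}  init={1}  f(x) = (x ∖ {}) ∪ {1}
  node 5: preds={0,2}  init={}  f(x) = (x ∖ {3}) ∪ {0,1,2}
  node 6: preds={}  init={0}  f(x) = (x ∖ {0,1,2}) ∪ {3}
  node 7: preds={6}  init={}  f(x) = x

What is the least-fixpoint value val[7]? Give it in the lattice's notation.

{0,3}

Trace (11 dequeues):
  [1] u=0 | in {} | out {0,1,2,3} | prev {} | push {}
  [2] u=1 | in {} | out {3} | prev {} | push {0}
  [3] u=2 | in {} | out {0,1,2,3} | prev {0,3} | push {}
  [4] u=3 | in {0,1,2,3} | out {0,2,3} | prev {} | push {}
  [5] u=4 | in {0,2,3} | out {0,1,2,3} | prev {1} | push {}
  [6] u=5 | in {0,1,2,3} | out {0,1,2} | prev {} | push {}
  [7] u=6 | in {} | out {0,3} | prev {0} | push {}
  [8] u=7 | in {0,3} | out {0,3} | prev {} | push {1}
  [9] u=0 | in {0,2,3} | out {0,1,2,3} | ==
  [10] u=1 | in {0,3} | out {0,3} | prev {3} | push {0}
  [11] u=0 | in {0,2,3} | out {0,1,2,3} | ==

Converged values:
  [0] {0,1,2,3}
  [1] {0,3}
  [2] {0,1,2,3}
  [3] {0,2,3}
  [4] {0,1,2,3}
  [5] {0,1,2}
  [6] {0,3}
  [7] {0,3}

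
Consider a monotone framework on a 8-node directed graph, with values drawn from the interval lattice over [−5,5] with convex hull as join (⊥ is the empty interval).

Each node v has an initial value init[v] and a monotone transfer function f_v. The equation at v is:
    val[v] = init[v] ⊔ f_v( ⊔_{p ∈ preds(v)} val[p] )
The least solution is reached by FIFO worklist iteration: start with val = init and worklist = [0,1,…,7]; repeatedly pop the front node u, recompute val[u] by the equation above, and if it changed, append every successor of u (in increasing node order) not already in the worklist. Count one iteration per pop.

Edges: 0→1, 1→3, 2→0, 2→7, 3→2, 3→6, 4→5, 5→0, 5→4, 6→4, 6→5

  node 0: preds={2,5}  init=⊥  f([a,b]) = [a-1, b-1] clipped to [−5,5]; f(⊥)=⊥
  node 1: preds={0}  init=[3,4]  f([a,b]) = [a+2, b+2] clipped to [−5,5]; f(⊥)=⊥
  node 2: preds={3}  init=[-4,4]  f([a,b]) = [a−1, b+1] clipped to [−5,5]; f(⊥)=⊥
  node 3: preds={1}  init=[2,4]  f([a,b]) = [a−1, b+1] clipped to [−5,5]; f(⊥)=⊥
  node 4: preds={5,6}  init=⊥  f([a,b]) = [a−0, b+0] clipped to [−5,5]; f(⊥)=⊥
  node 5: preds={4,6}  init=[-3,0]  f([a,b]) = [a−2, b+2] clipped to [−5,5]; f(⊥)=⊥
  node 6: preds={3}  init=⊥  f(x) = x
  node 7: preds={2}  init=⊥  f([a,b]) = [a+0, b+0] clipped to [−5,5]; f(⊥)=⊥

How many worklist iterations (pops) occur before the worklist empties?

Iteration log — 16 steps:
  step 1. node 0  ⊔preds=[-4,4]  new=[-5,3]  old=⊥  +wl: 
  step 2. node 1  ⊔preds=[-5,3]  new=[-3,5]  old=[3,4]  +wl: 
  step 3. node 2  ⊔preds=[2,4]  new=[-4,5]  old=[-4,4]  +wl: 0
  step 4. node 3  ⊔preds=[-3,5]  new=[-4,5]  old=[2,4]  +wl: 2
  step 5. node 4  ⊔preds=[-3,0]  new=[-3,0]  old=⊥  +wl: 
  step 6. node 5  ⊔preds=[-3,0]  new=[-5,2]  old=[-3,0]  +wl: 4
  step 7. node 6  ⊔preds=[-4,5]  new=[-4,5]  old=⊥  +wl: 5
  step 8. node 7  ⊔preds=[-4,5]  new=[-4,5]  old=⊥  +wl: 
  step 9. node 0  ⊔preds=[-5,5]  new=[-5,4]  old=[-5,3]  +wl: 1
  step 10. node 2  ⊔preds=[-4,5]  new=[-5,5]  old=[-4,5]  +wl: 0,7
  step 11. node 4  ⊔preds=[-5,5]  new=[-5,5]  old=[-3,0]  +wl: 
  step 12. node 5  ⊔preds=[-5,5]  new=[-5,5]  old=[-5,2]  +wl: 4
  step 13. node 1  ⊔preds=[-5,4]  new=[-3,5]  stable
  step 14. node 0  ⊔preds=[-5,5]  new=[-5,4]  stable
  step 15. node 7  ⊔preds=[-5,5]  new=[-5,5]  old=[-4,5]  +wl: 
  step 16. node 4  ⊔preds=[-5,5]  new=[-5,5]  stable

Least fixpoint reached:
  node 0: [-5,4]
  node 1: [-3,5]
  node 2: [-5,5]
  node 3: [-4,5]
  node 4: [-5,5]
  node 5: [-5,5]
  node 6: [-4,5]
  node 7: [-5,5]

16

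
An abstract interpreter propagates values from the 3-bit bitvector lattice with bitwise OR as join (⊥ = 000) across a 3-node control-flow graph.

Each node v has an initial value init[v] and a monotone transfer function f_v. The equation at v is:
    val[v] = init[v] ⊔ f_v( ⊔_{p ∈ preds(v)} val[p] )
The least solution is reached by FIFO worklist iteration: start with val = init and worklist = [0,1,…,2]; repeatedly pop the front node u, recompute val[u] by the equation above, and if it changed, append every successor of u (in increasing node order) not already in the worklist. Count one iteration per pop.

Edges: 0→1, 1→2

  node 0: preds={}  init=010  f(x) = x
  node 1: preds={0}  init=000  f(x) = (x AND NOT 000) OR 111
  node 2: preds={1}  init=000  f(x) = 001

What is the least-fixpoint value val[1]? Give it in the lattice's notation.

111

Worklist (3 pops):
  #1 pop 0: in=000 → 010 (no change)
  #2 pop 1: in=010 → 111 (was 000); enqueue []
  #3 pop 2: in=111 → 001 (was 000); enqueue []

Fixpoint:
  val[0] = 010
  val[1] = 111
  val[2] = 001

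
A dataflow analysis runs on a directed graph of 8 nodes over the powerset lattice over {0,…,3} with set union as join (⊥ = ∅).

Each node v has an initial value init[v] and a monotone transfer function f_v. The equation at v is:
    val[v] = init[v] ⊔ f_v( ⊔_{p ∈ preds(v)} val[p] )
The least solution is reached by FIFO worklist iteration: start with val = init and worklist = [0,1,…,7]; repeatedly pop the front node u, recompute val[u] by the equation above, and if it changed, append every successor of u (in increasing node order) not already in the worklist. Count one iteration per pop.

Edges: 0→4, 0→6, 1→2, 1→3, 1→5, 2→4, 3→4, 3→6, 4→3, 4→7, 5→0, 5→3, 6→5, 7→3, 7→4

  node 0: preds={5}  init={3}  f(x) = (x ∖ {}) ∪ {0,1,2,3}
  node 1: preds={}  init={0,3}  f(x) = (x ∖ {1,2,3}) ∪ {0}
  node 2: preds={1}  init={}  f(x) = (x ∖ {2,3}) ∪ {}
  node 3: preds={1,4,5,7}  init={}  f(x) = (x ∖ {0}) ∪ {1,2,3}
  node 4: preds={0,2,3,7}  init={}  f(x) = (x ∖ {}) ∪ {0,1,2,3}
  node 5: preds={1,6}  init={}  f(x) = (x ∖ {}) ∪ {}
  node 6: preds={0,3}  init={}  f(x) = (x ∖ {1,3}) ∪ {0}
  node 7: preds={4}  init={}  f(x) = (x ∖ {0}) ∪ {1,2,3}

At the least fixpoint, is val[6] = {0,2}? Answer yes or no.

yes

Worklist (14 pops):
  #1 pop 0: in={} → {0,1,2,3} (was {3}); enqueue []
  #2 pop 1: in={} → {0,3} (no change)
  #3 pop 2: in={0,3} → {0} (was {}); enqueue []
  #4 pop 3: in={0,3} → {1,2,3} (was {}); enqueue []
  #5 pop 4: in={0,1,2,3} → {0,1,2,3} (was {}); enqueue [3]
  #6 pop 5: in={0,3} → {0,3} (was {}); enqueue [0]
  #7 pop 6: in={0,1,2,3} → {0,2} (was {}); enqueue [5]
  #8 pop 7: in={0,1,2,3} → {1,2,3} (was {}); enqueue [4]
  #9 pop 3: in={0,1,2,3} → {1,2,3} (no change)
  #10 pop 0: in={0,3} → {0,1,2,3} (no change)
  #11 pop 5: in={0,2,3} → {0,2,3} (was {0,3}); enqueue [0,3]
  #12 pop 4: in={0,1,2,3} → {0,1,2,3} (no change)
  #13 pop 0: in={0,2,3} → {0,1,2,3} (no change)
  #14 pop 3: in={0,1,2,3} → {1,2,3} (no change)

Fixpoint:
  val[0] = {0,1,2,3}
  val[1] = {0,3}
  val[2] = {0}
  val[3] = {1,2,3}
  val[4] = {0,1,2,3}
  val[5] = {0,2,3}
  val[6] = {0,2}
  val[7] = {1,2,3}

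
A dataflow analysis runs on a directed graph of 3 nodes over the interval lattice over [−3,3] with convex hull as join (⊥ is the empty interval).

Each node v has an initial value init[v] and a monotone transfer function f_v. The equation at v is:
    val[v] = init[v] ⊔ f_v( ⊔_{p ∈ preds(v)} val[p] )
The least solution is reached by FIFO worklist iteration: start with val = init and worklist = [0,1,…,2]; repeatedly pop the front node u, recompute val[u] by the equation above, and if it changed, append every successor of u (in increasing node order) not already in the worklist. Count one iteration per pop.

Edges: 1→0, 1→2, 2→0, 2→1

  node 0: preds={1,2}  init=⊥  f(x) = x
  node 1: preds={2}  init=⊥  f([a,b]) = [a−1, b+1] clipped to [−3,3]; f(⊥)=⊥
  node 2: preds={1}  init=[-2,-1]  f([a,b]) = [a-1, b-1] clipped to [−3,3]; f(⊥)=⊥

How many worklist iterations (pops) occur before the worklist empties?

5

Trace (5 dequeues):
  [1] u=0 | in [-2,-1] | out [-2,-1] | prev ⊥ | push {}
  [2] u=1 | in [-2,-1] | out [-3,0] | prev ⊥ | push {0}
  [3] u=2 | in [-3,0] | out [-3,-1] | prev [-2,-1] | push {1}
  [4] u=0 | in [-3,0] | out [-3,0] | prev [-2,-1] | push {}
  [5] u=1 | in [-3,-1] | out [-3,0] | ==

Converged values:
  [0] [-3,0]
  [1] [-3,0]
  [2] [-3,-1]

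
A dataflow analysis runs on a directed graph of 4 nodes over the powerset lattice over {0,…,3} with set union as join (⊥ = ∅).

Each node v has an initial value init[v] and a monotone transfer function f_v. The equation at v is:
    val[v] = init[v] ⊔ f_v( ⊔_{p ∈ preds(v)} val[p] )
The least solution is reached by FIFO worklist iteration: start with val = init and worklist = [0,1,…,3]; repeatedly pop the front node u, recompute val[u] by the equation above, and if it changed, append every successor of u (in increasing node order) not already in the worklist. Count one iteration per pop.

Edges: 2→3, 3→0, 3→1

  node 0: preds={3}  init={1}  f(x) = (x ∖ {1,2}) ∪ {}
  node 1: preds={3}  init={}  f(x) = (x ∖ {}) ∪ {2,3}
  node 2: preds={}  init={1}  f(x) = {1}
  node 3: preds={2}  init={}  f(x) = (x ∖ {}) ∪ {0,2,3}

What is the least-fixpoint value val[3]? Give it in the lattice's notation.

{0,1,2,3}

Worklist (6 pops):
  #1 pop 0: in={} → {1} (no change)
  #2 pop 1: in={} → {2,3} (was {}); enqueue []
  #3 pop 2: in={} → {1} (no change)
  #4 pop 3: in={1} → {0,1,2,3} (was {}); enqueue [0,1]
  #5 pop 0: in={0,1,2,3} → {0,1,3} (was {1}); enqueue []
  #6 pop 1: in={0,1,2,3} → {0,1,2,3} (was {2,3}); enqueue []

Fixpoint:
  val[0] = {0,1,3}
  val[1] = {0,1,2,3}
  val[2] = {1}
  val[3] = {0,1,2,3}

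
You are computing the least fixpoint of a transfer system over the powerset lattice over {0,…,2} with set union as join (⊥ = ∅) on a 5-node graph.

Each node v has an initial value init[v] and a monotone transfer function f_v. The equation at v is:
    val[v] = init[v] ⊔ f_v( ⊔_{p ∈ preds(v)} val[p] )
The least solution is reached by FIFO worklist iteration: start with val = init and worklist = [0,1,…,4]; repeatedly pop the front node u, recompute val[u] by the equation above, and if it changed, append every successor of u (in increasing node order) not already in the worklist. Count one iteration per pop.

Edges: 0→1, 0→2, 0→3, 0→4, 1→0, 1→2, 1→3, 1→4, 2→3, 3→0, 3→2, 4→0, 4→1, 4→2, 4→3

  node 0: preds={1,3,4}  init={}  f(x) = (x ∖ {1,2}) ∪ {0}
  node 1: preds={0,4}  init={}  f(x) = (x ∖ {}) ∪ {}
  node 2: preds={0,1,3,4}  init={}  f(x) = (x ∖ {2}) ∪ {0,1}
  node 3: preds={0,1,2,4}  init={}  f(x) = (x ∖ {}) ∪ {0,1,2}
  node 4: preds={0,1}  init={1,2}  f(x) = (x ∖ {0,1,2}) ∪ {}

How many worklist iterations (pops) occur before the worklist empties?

Iteration log — 7 steps:
  step 1. node 0  ⊔preds={1,2}  new={0}  old={}  +wl: 
  step 2. node 1  ⊔preds={0,1,2}  new={0,1,2}  old={}  +wl: 0
  step 3. node 2  ⊔preds={0,1,2}  new={0,1}  old={}  +wl: 
  step 4. node 3  ⊔preds={0,1,2}  new={0,1,2}  old={}  +wl: 2
  step 5. node 4  ⊔preds={0,1,2}  new={1,2}  stable
  step 6. node 0  ⊔preds={0,1,2}  new={0}  stable
  step 7. node 2  ⊔preds={0,1,2}  new={0,1}  stable

Least fixpoint reached:
  node 0: {0}
  node 1: {0,1,2}
  node 2: {0,1}
  node 3: {0,1,2}
  node 4: {1,2}

7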